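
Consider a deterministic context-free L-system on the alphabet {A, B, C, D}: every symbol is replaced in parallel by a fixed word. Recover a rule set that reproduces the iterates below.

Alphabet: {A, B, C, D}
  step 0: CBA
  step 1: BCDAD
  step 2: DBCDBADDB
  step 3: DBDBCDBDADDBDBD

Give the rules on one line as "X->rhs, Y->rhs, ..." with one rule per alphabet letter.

  step 2 ⇒ step 3: DBCDBADDB ⇒ DB·D·BC·DB·D·AD·DB·DB·D
    A ↦ AD
    B ↦ D
    C ↦ BC
    D ↦ DB

A->AD, B->D, C->BC, D->DB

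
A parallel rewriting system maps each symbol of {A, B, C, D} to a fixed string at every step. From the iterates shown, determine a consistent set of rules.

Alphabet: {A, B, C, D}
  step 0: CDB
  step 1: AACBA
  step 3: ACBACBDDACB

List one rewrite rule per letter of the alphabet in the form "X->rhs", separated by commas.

  step 0 ⇒ step 1: CDB ⇒ A·ACB·A
    B ↦ A
    C ↦ A
    D ↦ ACB
    A ↦ D  (constrained at step 1)

A->D, B->A, C->A, D->ACB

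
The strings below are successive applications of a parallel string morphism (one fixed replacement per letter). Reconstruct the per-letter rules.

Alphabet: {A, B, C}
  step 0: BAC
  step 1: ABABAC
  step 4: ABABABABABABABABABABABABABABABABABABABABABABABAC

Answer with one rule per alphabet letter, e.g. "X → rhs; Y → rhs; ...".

A->AB, B->AB, C->AC

  step 0 ⇒ step 1: BAC ⇒ AB·AB·AC
    A ↦ AB
    B ↦ AB
    C ↦ AC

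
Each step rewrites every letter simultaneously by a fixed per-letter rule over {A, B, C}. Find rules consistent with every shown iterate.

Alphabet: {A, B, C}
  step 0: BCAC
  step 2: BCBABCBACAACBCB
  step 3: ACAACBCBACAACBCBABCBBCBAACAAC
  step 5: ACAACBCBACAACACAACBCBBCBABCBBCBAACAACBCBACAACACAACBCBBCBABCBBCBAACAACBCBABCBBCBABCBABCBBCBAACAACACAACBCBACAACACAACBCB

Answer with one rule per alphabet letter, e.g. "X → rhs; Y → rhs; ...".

  step 2 ⇒ step 3: BCBABCBACAACBCB ⇒ AC·A·AC·BCB·AC·A·AC·BCB·A·BCB·BCB·A·AC·A·AC
    A ↦ BCB
    B ↦ AC
    C ↦ A

A->BCB, B->AC, C->A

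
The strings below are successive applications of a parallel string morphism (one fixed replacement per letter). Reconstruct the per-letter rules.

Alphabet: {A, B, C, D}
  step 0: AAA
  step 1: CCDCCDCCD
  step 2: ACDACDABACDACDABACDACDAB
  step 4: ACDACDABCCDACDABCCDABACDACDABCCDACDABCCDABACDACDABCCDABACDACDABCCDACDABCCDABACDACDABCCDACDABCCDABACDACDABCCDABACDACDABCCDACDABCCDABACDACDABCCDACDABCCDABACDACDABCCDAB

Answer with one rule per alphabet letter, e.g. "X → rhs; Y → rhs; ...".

A->CCD, B->AB, C->ACD, D->AB

  step 1 ⇒ step 2: CCDCCDCCD ⇒ ACD·ACD·AB·ACD·ACD·AB·ACD·ACD·AB
    C ↦ ACD
    D ↦ AB
  step 0 ⇒ step 1: AAA ⇒ CCD·CCD·CCD
    A ↦ CCD
    B ↦ AB  (constrained at step 2)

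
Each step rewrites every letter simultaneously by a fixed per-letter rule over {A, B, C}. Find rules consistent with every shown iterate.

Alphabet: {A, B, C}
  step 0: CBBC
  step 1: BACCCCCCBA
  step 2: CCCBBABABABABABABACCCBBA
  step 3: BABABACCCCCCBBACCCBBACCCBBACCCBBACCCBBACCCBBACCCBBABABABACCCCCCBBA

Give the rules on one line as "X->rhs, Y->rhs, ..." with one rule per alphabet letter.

  step 2 ⇒ step 3: CCCBBABABABABABABACCCBBA ⇒ BA·BA·BA·CCC·CCC·BBA·CCC·BBA·CCC·BBA·CCC·BBA·CCC·BBA·CCC·BBA·CCC·BBA·BA·BA·BA·CCC·CCC·BBA
    A ↦ BBA
    B ↦ CCC
    C ↦ BA

A->BBA, B->CCC, C->BA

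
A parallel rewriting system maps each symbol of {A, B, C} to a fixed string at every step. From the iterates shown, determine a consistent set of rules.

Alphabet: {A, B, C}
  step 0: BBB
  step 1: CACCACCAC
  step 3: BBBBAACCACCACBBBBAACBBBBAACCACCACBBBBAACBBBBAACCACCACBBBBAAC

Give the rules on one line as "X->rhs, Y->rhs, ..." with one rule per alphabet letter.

A->BB, B->CAC, C->AAC

  step 0 ⇒ step 1: BBB ⇒ CAC·CAC·CAC
    B ↦ CAC
    A ↦ BB  (constrained at step 1)
    C ↦ AAC  (constrained at step 1)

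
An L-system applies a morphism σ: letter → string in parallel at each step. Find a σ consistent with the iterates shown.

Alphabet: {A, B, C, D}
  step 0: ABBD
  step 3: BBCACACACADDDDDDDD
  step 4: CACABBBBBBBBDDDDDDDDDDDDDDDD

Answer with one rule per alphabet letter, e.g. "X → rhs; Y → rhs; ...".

  step 3 ⇒ step 4: BBCACACACADDDDDDDD ⇒ CA·CA·B·B·B·B·B·B·B·B·DD·DD·DD·DD·DD·DD·DD·DD
    A ↦ B
    B ↦ CA
    C ↦ B
    D ↦ DD

A->B, B->CA, C->B, D->DD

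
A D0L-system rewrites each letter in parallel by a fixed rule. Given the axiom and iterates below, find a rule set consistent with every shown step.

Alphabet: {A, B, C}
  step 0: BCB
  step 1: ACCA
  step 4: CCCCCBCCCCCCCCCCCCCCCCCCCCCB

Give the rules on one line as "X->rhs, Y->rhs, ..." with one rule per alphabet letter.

A->CB, B->A, C->CC

  step 0 ⇒ step 1: BCB ⇒ A·CC·A
    B ↦ A
    C ↦ CC
    A ↦ CB  (constrained at step 1)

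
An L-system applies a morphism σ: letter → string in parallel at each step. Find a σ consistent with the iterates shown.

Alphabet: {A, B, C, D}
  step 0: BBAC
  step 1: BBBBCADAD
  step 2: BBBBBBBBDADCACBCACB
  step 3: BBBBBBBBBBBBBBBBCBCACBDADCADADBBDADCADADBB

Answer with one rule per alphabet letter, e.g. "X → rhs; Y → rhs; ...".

A->CA, B->BB, C->DAD, D->CB

  step 2 ⇒ step 3: BBBBBBBBDADCACBCACB ⇒ BB·BB·BB·BB·BB·BB·BB·BB·CB·CA·CB·DAD·CA·DAD·BB·DAD·CA·DAD·BB
    A ↦ CA
    B ↦ BB
    C ↦ DAD
    D ↦ CB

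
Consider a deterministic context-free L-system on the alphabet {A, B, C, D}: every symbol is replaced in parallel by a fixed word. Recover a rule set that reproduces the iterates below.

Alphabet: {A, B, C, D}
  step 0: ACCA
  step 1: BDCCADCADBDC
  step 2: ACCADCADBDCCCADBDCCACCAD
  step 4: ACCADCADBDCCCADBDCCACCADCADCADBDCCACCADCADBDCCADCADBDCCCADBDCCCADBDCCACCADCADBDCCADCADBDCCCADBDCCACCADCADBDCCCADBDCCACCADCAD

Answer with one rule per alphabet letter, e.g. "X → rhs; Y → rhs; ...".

A->BDC, B->A, C->CAD, D->C

  step 1 ⇒ step 2: BDCCADCADBDC ⇒ A·C·CAD·CAD·BDC·C·CAD·BDC·C·A·C·CAD
    A ↦ BDC
    B ↦ A
    C ↦ CAD
    D ↦ C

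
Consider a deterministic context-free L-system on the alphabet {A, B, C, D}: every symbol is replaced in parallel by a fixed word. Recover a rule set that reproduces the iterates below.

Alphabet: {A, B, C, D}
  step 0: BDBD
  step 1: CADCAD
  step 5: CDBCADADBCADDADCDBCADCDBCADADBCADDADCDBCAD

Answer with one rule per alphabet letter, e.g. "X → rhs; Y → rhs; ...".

A->BC, B->C, C->D, D->AD

  step 0 ⇒ step 1: BDBD ⇒ C·AD·C·AD
    B ↦ C
    D ↦ AD
    A ↦ BC  (constrained at step 1)
    C ↦ D  (constrained at step 1)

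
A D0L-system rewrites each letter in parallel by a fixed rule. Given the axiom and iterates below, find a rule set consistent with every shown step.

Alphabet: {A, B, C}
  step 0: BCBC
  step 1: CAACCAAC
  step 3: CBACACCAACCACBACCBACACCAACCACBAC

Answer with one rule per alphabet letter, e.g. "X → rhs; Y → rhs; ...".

A->CB, B->CA, C->AC

  step 0 ⇒ step 1: BCBC ⇒ CA·AC·CA·AC
    B ↦ CA
    C ↦ AC
    A ↦ CB  (constrained at step 1)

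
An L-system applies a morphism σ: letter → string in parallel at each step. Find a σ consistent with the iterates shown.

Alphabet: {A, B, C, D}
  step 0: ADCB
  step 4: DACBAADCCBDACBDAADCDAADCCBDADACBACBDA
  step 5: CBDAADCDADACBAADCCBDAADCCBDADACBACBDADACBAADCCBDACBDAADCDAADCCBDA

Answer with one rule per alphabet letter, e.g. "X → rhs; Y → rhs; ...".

  step 4 ⇒ step 5: DACBAADCCBDACBDAADCDAADCCBDADACBACBDA ⇒ CB·DA·A·DC·DA·DA·CB·A·A·DC·CB·DA·A·DC·CB·DA·DA·CB·A·CB·DA·DA·CB·A·A·DC·CB·DA·CB·DA·A·DC·DA·A·DC·CB·DA
    A ↦ DA
    B ↦ DC
    C ↦ A
    D ↦ CB

A->DA, B->DC, C->A, D->CB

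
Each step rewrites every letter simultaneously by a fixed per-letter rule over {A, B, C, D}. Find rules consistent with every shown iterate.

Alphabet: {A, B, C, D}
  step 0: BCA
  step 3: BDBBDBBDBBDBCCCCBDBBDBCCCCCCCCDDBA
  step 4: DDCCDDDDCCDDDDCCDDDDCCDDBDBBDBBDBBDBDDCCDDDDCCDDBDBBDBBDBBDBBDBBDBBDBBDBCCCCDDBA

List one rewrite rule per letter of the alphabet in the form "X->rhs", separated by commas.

A->BA, B->DD, C->BDB, D->CC

  step 3 ⇒ step 4: BDBBDBBDBBDBCCCCBDBBDBCCCCCCCCDDBA ⇒ DD·CC·DD·DD·CC·DD·DD·CC·DD·DD·CC·DD·BDB·BDB·BDB·BDB·DD·CC·DD·DD·CC·DD·BDB·BDB·BDB·BDB·BDB·BDB·BDB·BDB·CC·CC·DD·BA
    A ↦ BA
    B ↦ DD
    C ↦ BDB
    D ↦ CC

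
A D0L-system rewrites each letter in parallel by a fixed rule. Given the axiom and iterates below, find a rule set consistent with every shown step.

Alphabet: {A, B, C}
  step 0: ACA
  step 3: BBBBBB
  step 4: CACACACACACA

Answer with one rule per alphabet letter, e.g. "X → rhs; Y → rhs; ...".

  step 3 ⇒ step 4: BBBBBB ⇒ CA·CA·CA·CA·CA·CA
    B ↦ CA
    A ↦ B  (constrained at step 0)
    C ↦ B  (constrained at step 0)

A->B, B->CA, C->B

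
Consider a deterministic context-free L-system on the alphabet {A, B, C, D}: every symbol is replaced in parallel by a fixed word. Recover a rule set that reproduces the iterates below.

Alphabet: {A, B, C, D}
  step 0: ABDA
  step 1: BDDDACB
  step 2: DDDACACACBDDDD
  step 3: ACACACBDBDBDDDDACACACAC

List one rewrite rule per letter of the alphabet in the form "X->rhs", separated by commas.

  step 2 ⇒ step 3: DDDACACACBDDDD ⇒ AC·AC·AC·B·D·B·D·B·D·DDD·AC·AC·AC·AC
    A ↦ B
    B ↦ DDD
    C ↦ D
    D ↦ AC

A->B, B->DDD, C->D, D->AC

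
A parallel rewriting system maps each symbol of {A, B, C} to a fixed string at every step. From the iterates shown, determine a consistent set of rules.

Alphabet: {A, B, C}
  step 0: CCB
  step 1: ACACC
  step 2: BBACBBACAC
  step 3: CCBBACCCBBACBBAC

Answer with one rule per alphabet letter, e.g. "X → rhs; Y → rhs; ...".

  step 2 ⇒ step 3: BBACBBACAC ⇒ C·C·BB·AC·C·C·BB·AC·BB·AC
    A ↦ BB
    B ↦ C
    C ↦ AC

A->BB, B->C, C->AC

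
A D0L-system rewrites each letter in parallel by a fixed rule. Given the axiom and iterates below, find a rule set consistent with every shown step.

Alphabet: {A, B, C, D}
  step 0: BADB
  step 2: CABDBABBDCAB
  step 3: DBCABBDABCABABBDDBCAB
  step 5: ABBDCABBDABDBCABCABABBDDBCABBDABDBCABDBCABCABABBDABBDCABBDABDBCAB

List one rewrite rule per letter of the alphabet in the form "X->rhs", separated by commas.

  step 2 ⇒ step 3: CABDBABBDCAB ⇒ DB·C·AB·BD·AB·C·AB·AB·BD·DB·C·AB
    A ↦ C
    B ↦ AB
    C ↦ DB
    D ↦ BD

A->C, B->AB, C->DB, D->BD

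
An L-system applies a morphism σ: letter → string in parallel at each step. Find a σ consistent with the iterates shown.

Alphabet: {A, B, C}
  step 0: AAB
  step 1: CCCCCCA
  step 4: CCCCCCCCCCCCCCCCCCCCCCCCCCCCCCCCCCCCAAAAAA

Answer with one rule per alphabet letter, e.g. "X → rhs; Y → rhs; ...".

A->CCC, B->A, C->BB

  step 0 ⇒ step 1: AAB ⇒ CCC·CCC·A
    A ↦ CCC
    B ↦ A
    C ↦ BB  (constrained at step 1)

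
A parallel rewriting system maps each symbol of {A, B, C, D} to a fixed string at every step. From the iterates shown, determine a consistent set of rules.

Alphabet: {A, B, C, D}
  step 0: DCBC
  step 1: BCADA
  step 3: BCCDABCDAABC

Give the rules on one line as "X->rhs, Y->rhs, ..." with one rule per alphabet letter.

  step 0 ⇒ step 1: DCBC ⇒ BC·A·D·A
    B ↦ D
    C ↦ A
    D ↦ BC
    A ↦ CD  (constrained at step 1)

A->CD, B->D, C->A, D->BC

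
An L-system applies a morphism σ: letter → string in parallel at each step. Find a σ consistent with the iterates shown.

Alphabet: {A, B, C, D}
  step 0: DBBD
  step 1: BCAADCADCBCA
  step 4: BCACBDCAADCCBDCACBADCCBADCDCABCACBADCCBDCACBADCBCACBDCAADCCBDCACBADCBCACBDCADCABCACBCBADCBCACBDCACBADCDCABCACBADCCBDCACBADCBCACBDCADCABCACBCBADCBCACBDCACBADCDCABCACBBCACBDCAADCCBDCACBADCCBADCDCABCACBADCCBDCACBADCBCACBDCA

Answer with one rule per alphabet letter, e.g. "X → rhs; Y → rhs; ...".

  step 0 ⇒ step 1: DBBD ⇒ BCA·ADC·ADC·BCA
    B ↦ ADC
    D ↦ BCA
    A ↦ DCA  (constrained at step 1)
    C ↦ CB  (constrained at step 1)

A->DCA, B->ADC, C->CB, D->BCA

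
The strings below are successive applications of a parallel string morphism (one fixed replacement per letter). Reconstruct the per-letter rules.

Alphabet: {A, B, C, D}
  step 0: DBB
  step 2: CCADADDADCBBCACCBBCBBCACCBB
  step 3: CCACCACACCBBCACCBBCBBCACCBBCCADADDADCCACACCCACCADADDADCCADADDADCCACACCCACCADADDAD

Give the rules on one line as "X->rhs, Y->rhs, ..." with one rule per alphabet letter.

  step 2 ⇒ step 3: CCADADDADCBBCACCBBCBBCACCBB ⇒ CCA·CCA·CAC·CBB·CAC·CBB·CBB·CAC·CBB·CCA·DAD·DAD·CCA·CAC·CCA·CCA·DAD·DAD·CCA·DAD·DAD·CCA·CAC·CCA·CCA·DAD·DAD
    A ↦ CAC
    B ↦ DAD
    C ↦ CCA
    D ↦ CBB

A->CAC, B->DAD, C->CCA, D->CBB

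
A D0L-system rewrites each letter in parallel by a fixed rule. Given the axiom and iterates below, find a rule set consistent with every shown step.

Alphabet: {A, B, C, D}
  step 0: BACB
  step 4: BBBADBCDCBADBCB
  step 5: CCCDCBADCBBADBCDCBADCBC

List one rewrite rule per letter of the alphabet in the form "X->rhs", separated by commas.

  step 4 ⇒ step 5: BBBADBCDCBADBCB ⇒ C·C·C·DC·BAD·C·B·BAD·B·C·DC·BAD·C·B·C
    A ↦ DC
    B ↦ C
    C ↦ B
    D ↦ BAD

A->DC, B->C, C->B, D->BAD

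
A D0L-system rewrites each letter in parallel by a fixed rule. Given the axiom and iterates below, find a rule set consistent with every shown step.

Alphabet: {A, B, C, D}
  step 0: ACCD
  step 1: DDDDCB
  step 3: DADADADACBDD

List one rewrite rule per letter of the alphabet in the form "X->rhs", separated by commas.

A->DD, B->A, C->D, D->CB

  step 0 ⇒ step 1: ACCD ⇒ DD·D·D·CB
    A ↦ DD
    C ↦ D
    D ↦ CB
    B ↦ A  (constrained at step 1)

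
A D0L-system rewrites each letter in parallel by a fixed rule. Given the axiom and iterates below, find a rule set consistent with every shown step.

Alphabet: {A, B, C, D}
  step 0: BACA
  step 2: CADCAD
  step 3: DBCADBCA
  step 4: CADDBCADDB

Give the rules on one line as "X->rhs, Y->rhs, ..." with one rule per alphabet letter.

  step 3 ⇒ step 4: DBCADBCA ⇒ CA·D·D·B·CA·D·D·B
    A ↦ B
    B ↦ D
    C ↦ D
    D ↦ CA

A->B, B->D, C->D, D->CA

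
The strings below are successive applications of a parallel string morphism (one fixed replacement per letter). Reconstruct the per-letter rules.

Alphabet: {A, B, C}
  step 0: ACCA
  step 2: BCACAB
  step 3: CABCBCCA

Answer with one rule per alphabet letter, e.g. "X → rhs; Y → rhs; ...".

  step 2 ⇒ step 3: BCACAB ⇒ CA·B·C·B·C·CA
    A ↦ C
    B ↦ CA
    C ↦ B

A->C, B->CA, C->B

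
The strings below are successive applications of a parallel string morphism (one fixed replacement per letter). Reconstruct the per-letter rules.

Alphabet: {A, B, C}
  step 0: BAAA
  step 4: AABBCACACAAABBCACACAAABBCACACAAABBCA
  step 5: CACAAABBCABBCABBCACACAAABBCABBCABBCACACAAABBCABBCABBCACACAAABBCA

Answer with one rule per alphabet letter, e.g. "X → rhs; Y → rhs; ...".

A->CA, B->A, C->BB

  step 4 ⇒ step 5: AABBCACACAAABBCACACAAABBCACACAAABBCA ⇒ CA·CA·A·A·BB·CA·BB·CA·BB·CA·CA·CA·A·A·BB·CA·BB·CA·BB·CA·CA·CA·A·A·BB·CA·BB·CA·BB·CA·CA·CA·A·A·BB·CA
    A ↦ CA
    B ↦ A
    C ↦ BB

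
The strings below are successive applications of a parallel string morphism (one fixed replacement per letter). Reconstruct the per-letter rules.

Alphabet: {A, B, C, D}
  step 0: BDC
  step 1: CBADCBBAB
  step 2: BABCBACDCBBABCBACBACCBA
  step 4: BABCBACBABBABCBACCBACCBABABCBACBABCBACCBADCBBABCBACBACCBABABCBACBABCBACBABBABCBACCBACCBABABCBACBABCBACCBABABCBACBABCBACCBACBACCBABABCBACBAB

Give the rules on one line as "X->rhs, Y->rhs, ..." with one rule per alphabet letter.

A->C, B->CBA, C->BAB, D->DCB

  step 1 ⇒ step 2: CBADCBBAB ⇒ BAB·CBA·C·DCB·BAB·CBA·CBA·C·CBA
    A ↦ C
    B ↦ CBA
    C ↦ BAB
    D ↦ DCB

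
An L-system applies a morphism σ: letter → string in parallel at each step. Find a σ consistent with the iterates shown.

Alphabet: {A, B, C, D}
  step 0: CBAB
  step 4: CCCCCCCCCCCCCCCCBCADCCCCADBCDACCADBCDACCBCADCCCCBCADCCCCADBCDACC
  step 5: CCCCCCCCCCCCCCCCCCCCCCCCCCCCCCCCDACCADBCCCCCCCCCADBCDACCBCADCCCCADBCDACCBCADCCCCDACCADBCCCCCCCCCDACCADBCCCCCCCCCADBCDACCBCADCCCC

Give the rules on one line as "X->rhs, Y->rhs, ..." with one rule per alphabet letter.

A->AD, B->DA, C->CC, D->BC

  step 4 ⇒ step 5: CCCCCCCCCCCCCCCCBCADCCCCADBCDACCADBCDACCBCADCCCCBCADCCCCADBCDACC ⇒ CC·CC·CC·CC·CC·CC·CC·CC·CC·CC·CC·CC·CC·CC·CC·CC·DA·CC·AD·BC·CC·CC·CC·CC·AD·BC·DA·CC·BC·AD·CC·CC·AD·BC·DA·CC·BC·AD·CC·CC·DA·CC·AD·BC·CC·CC·CC·CC·DA·CC·AD·BC·CC·CC·CC·CC·AD·BC·DA·CC·BC·AD·CC·CC
    A ↦ AD
    B ↦ DA
    C ↦ CC
    D ↦ BC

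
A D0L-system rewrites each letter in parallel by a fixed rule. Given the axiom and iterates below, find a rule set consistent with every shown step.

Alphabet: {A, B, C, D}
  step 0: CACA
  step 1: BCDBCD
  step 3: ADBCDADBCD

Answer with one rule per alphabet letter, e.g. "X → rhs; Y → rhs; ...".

A->D, B->D, C->BC, D->A

  step 0 ⇒ step 1: CACA ⇒ BC·D·BC·D
    A ↦ D
    C ↦ BC
    B ↦ D  (constrained at step 1)
    D ↦ A  (constrained at step 1)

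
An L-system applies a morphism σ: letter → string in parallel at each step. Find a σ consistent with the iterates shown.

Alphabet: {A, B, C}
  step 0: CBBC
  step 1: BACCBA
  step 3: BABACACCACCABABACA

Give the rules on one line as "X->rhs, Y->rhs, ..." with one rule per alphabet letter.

  step 0 ⇒ step 1: CBBC ⇒ BA·C·C·BA
    B ↦ C
    C ↦ BA
    A ↦ CA  (constrained at step 1)

A->CA, B->C, C->BA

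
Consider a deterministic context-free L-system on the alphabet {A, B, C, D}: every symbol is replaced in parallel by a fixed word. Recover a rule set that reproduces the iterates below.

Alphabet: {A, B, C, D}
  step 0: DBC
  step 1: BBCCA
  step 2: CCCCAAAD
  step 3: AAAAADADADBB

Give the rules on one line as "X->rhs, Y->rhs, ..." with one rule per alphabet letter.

  step 2 ⇒ step 3: CCCCAAAD ⇒ A·A·A·A·AD·AD·AD·BB
    A ↦ AD
    C ↦ A
    D ↦ BB
  step 0 ⇒ step 1: DBC ⇒ BB·CC·A
    B ↦ CC

A->AD, B->CC, C->A, D->BB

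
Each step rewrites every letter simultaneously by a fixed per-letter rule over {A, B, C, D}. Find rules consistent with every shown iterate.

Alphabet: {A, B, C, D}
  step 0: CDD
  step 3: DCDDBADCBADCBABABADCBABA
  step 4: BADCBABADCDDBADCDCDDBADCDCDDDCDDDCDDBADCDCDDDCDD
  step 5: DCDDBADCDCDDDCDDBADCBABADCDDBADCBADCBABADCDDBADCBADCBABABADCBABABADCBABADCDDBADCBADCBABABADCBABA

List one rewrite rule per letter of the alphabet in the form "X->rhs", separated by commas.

  step 4 ⇒ step 5: BADCBABADCDDBADCDCDDBADCDCDDDCDDDCDDBADCDCDDDCDD ⇒ DC·DD·BA·DC·DC·DD·DC·DD·BA·DC·BA·BA·DC·DD·BA·DC·BA·DC·BA·BA·DC·DD·BA·DC·BA·DC·BA·BA·BA·DC·BA·BA·BA·DC·BA·BA·DC·DD·BA·DC·BA·DC·BA·BA·BA·DC·BA·BA
    A ↦ DD
    B ↦ DC
    C ↦ DC
    D ↦ BA

A->DD, B->DC, C->DC, D->BA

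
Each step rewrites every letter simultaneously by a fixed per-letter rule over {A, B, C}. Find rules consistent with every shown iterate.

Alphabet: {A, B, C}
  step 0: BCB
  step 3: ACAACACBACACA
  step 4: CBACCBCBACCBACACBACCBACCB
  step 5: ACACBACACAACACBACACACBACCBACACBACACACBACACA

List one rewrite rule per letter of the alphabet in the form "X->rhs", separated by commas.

  step 4 ⇒ step 5: CBACCBCBACCBACACBACCBACCB ⇒ AC·A·CB·AC·AC·A·AC·A·CB·AC·AC·A·CB·AC·CB·AC·A·CB·AC·AC·A·CB·AC·AC·A
    A ↦ CB
    B ↦ A
    C ↦ AC

A->CB, B->A, C->AC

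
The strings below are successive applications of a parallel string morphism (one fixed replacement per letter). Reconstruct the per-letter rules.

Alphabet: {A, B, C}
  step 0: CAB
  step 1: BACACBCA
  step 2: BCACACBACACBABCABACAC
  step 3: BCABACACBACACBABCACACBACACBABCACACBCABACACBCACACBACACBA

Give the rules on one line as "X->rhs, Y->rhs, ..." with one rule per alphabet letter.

  step 2 ⇒ step 3: BCACACBACACBABCABACAC ⇒ BCA·BA·CAC·BA·CAC·BA·BCA·CAC·BA·CAC·BA·BCA·CAC·BCA·BA·CAC·BCA·CAC·BA·CAC·BA
    A ↦ CAC
    B ↦ BCA
    C ↦ BA

A->CAC, B->BCA, C->BA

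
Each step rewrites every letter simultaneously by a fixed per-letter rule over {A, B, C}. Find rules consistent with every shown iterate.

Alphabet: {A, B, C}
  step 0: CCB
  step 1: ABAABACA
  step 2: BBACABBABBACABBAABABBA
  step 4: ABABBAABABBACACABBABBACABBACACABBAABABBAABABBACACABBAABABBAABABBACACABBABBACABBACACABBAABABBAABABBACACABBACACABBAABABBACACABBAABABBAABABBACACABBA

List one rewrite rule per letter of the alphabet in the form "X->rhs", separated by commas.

A->BBA, B->CA, C->ABA

  step 1 ⇒ step 2: ABAABACA ⇒ BBA·CA·BBA·BBA·CA·BBA·ABA·BBA
    A ↦ BBA
    B ↦ CA
    C ↦ ABA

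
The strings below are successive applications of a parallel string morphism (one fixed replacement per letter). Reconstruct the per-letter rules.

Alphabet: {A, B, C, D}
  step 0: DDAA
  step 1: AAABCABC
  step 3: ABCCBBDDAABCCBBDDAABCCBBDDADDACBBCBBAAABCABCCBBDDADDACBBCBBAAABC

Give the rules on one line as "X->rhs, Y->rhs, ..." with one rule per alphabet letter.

A->ABC, B->CBB, C->DDA, D->A

  step 0 ⇒ step 1: DDAA ⇒ A·A·ABC·ABC
    A ↦ ABC
    D ↦ A
    B ↦ CBB  (constrained at step 1)
    C ↦ DDA  (constrained at step 1)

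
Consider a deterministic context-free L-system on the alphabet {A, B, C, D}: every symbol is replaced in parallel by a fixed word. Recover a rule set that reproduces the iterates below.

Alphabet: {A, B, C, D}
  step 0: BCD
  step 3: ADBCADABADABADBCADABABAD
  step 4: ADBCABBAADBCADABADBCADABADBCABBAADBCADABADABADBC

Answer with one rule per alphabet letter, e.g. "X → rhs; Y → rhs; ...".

  step 3 ⇒ step 4: ADBCADABADABADBCADABABAD ⇒ AD·BC·AB·BA·AD·BC·AD·AB·AD·BC·AD·AB·AD·BC·AB·BA·AD·BC·AD·AB·AD·AB·AD·BC
    A ↦ AD
    B ↦ AB
    C ↦ BA
    D ↦ BC

A->AD, B->AB, C->BA, D->BC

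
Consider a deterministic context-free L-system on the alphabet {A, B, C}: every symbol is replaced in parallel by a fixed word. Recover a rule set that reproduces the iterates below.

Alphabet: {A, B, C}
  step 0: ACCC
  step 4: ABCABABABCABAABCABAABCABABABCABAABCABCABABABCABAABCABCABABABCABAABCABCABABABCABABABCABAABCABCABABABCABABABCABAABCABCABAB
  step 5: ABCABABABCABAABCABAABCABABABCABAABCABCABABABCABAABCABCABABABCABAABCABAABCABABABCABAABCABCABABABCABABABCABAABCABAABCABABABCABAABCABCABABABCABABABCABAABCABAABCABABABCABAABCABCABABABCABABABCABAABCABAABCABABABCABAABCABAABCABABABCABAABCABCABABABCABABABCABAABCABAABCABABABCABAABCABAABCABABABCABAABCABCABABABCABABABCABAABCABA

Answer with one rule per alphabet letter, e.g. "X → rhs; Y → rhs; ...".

A->ABC, B->ABA, C->B

  step 4 ⇒ step 5: ABCABABABCABAABCABAABCABABABCABAABCABCABABABCABAABCABCABABABCABAABCABCABABABCABABABCABAABCABCABABABCABABABCABAABCABCABAB ⇒ ABC·ABA·B·ABC·ABA·ABC·ABA·ABC·ABA·B·ABC·ABA·ABC·ABC·ABA·B·ABC·ABA·ABC·ABC·ABA·B·ABC·ABA·ABC·ABA·ABC·ABA·B·ABC·ABA·ABC·ABC·ABA·B·ABC·ABA·B·ABC·ABA·ABC·ABA·ABC·ABA·B·ABC·ABA·ABC·ABC·ABA·B·ABC·ABA·B·ABC·ABA·ABC·ABA·ABC·ABA·B·ABC·ABA·ABC·ABC·ABA·B·ABC·ABA·B·ABC·ABA·ABC·ABA·ABC·ABA·B·ABC·ABA·ABC·ABA·ABC·ABA·B·ABC·ABA·ABC·ABC·ABA·B·ABC·ABA·B·ABC·ABA·ABC·ABA·ABC·ABA·B·ABC·ABA·ABC·ABA·ABC·ABA·B·ABC·ABA·ABC·ABC·ABA·B·ABC·ABA·B·ABC·ABA·ABC·ABA
    A ↦ ABC
    B ↦ ABA
    C ↦ B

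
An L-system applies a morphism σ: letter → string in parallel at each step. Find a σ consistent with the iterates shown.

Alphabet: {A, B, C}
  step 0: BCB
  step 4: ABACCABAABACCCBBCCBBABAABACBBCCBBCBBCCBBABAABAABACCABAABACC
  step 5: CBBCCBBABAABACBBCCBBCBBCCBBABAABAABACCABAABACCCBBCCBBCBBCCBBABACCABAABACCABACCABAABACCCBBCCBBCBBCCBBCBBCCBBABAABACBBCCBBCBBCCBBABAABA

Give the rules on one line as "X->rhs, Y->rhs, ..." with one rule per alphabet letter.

  step 4 ⇒ step 5: ABACCABAABACCCBBCCBBABAABACBBCCBBCBBCCBBABAABAABACCABAABACC ⇒ CBB·C·CBB·ABA·ABA·CBB·C·CBB·CBB·C·CBB·ABA·ABA·ABA·C·C·ABA·ABA·C·C·CBB·C·CBB·CBB·C·CBB·ABA·C·C·ABA·ABA·C·C·ABA·C·C·ABA·ABA·C·C·CBB·C·CBB·CBB·C·CBB·CBB·C·CBB·ABA·ABA·CBB·C·CBB·CBB·C·CBB·ABA·ABA
    A ↦ CBB
    B ↦ C
    C ↦ ABA

A->CBB, B->C, C->ABA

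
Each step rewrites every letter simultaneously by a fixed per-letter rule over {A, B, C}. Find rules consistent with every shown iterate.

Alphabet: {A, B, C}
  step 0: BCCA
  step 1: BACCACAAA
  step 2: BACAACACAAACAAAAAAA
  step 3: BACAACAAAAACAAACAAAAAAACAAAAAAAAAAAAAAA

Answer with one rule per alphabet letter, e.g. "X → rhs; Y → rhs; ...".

A->AA, B->BAC, C->CA

  step 2 ⇒ step 3: BACAACACAAACAAAAAAA ⇒ BAC·AA·CA·AA·AA·CA·AA·CA·AA·AA·AA·CA·AA·AA·AA·AA·AA·AA·AA
    A ↦ AA
    B ↦ BAC
    C ↦ CA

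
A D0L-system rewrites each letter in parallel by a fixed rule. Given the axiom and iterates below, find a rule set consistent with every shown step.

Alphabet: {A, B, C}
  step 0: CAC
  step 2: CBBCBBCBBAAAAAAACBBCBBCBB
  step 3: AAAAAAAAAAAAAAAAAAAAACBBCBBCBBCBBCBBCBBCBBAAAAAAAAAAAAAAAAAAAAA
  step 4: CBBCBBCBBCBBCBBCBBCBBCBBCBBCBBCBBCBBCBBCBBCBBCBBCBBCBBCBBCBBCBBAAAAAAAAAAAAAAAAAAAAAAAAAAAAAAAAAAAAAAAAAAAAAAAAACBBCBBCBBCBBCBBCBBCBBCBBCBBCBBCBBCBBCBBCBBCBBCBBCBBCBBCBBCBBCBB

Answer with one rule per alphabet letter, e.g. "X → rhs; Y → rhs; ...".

A->CBB, B->AA, C->AAA

  step 3 ⇒ step 4: AAAAAAAAAAAAAAAAAAAAACBBCBBCBBCBBCBBCBBCBBAAAAAAAAAAAAAAAAAAAAA ⇒ CBB·CBB·CBB·CBB·CBB·CBB·CBB·CBB·CBB·CBB·CBB·CBB·CBB·CBB·CBB·CBB·CBB·CBB·CBB·CBB·CBB·AAA·AA·AA·AAA·AA·AA·AAA·AA·AA·AAA·AA·AA·AAA·AA·AA·AAA·AA·AA·AAA·AA·AA·CBB·CBB·CBB·CBB·CBB·CBB·CBB·CBB·CBB·CBB·CBB·CBB·CBB·CBB·CBB·CBB·CBB·CBB·CBB·CBB·CBB
    A ↦ CBB
    B ↦ AA
    C ↦ AAA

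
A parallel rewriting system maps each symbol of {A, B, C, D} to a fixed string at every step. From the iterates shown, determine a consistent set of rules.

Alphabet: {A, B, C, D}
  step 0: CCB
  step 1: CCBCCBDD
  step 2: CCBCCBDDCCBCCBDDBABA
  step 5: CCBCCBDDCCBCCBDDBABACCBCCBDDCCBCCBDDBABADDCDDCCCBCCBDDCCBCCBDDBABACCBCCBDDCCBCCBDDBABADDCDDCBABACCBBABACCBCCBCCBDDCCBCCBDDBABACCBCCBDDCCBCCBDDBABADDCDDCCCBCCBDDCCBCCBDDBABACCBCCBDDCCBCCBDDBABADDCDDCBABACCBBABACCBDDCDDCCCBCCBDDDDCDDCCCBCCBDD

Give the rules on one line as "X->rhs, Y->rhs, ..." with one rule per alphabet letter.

  step 1 ⇒ step 2: CCBCCBDD ⇒ CCB·CCB·DD·CCB·CCB·DD·BA·BA
    B ↦ DD
    C ↦ CCB
    D ↦ BA
    A ↦ C  (constrained at step 2)

A->C, B->DD, C->CCB, D->BA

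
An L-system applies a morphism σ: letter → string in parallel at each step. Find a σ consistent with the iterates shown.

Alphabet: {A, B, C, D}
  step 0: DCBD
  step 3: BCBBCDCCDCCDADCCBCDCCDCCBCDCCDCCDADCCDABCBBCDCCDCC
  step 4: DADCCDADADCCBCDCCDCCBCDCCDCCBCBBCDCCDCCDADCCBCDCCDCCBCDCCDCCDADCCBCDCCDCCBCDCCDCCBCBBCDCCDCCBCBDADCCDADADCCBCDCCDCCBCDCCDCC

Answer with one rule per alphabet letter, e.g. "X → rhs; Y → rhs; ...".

  step 3 ⇒ step 4: BCBBCDCCDCCDADCCBCDCCDCCBCDCCDCCDADCCDABCBBCDCCDCC ⇒ DA·DCC·DA·DA·DCC·BC·DCC·DCC·BC·DCC·DCC·BC·B·BC·DCC·DCC·DA·DCC·BC·DCC·DCC·BC·DCC·DCC·DA·DCC·BC·DCC·DCC·BC·DCC·DCC·BC·B·BC·DCC·DCC·BC·B·DA·DCC·DA·DA·DCC·BC·DCC·DCC·BC·DCC·DCC
    A ↦ B
    B ↦ DA
    C ↦ DCC
    D ↦ BC

A->B, B->DA, C->DCC, D->BC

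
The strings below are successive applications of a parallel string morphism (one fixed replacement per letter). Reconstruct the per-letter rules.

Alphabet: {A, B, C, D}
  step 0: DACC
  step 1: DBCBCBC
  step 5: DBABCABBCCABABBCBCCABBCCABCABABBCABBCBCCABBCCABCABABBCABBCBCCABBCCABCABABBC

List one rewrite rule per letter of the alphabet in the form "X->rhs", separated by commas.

  step 0 ⇒ step 1: DACC ⇒ DB·C·BC·BC
    A ↦ C
    C ↦ BC
    D ↦ DB
    B ↦ AB  (constrained at step 1)

A->C, B->AB, C->BC, D->DB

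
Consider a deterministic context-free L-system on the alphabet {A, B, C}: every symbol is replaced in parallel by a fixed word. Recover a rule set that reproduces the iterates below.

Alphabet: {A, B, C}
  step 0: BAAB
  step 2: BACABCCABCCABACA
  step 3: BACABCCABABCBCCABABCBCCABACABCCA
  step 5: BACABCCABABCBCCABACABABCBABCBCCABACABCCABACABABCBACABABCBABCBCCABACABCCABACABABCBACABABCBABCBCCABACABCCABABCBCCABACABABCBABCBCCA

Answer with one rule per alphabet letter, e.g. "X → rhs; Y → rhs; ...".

A->CA, B->BA, C->BC

  step 2 ⇒ step 3: BACABCCABCCABACA ⇒ BA·CA·BC·CA·BA·BC·BC·CA·BA·BC·BC·CA·BA·CA·BC·CA
    A ↦ CA
    B ↦ BA
    C ↦ BC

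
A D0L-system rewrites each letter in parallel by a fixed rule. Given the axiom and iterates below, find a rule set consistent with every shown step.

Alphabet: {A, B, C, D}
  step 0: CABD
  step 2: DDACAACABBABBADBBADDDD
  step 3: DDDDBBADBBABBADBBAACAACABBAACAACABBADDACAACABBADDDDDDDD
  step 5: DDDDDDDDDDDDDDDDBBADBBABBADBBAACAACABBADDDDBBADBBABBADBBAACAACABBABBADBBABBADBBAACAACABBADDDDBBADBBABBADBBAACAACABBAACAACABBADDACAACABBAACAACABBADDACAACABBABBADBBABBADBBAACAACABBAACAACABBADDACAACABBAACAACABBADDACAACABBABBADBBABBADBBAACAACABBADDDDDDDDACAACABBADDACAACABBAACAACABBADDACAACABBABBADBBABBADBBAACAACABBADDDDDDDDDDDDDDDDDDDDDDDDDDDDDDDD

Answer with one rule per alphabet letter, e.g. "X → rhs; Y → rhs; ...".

  step 2 ⇒ step 3: DDACAACABBABBADBBADDDD ⇒ DD·DD·BBA·D·BBA·BBA·D·BBA·ACA·ACA·BBA·ACA·ACA·BBA·DD·ACA·ACA·BBA·DD·DD·DD·DD
    A ↦ BBA
    B ↦ ACA
    C ↦ D
    D ↦ DD

A->BBA, B->ACA, C->D, D->DD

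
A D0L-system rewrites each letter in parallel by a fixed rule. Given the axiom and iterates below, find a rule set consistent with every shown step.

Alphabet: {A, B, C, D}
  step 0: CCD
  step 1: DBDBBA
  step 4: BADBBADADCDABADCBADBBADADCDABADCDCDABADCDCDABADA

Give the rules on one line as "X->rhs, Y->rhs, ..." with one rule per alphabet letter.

A->DA, B->DC, C->DB, D->BA

  step 0 ⇒ step 1: CCD ⇒ DB·DB·BA
    C ↦ DB
    D ↦ BA
    A ↦ DA  (constrained at step 1)
    B ↦ DC  (constrained at step 1)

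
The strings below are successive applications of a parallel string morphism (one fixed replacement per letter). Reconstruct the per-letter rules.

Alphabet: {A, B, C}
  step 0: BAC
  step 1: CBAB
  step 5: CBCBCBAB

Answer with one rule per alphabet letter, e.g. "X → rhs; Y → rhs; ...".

A->BA, B->C, C->B

  step 0 ⇒ step 1: BAC ⇒ C·BA·B
    A ↦ BA
    B ↦ C
    C ↦ B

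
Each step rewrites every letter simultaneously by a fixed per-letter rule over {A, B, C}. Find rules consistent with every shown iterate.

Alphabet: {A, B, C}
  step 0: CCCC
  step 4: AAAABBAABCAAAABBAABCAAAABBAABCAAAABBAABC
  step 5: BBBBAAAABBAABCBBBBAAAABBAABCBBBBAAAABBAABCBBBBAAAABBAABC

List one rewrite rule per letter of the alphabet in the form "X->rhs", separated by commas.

A->B, B->AA, C->BC

  step 4 ⇒ step 5: AAAABBAABCAAAABBAABCAAAABBAABCAAAABBAABC ⇒ B·B·B·B·AA·AA·B·B·AA·BC·B·B·B·B·AA·AA·B·B·AA·BC·B·B·B·B·AA·AA·B·B·AA·BC·B·B·B·B·AA·AA·B·B·AA·BC
    A ↦ B
    B ↦ AA
    C ↦ BC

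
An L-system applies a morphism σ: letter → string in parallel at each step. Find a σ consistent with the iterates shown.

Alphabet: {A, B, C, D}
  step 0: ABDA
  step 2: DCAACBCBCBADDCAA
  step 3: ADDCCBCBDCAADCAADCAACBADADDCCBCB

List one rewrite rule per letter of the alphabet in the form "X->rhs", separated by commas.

A->CB, B->AA, C->DC, D->AD

  step 2 ⇒ step 3: DCAACBCBCBADDCAA ⇒ AD·DC·CB·CB·DC·AA·DC·AA·DC·AA·CB·AD·AD·DC·CB·CB
    A ↦ CB
    B ↦ AA
    C ↦ DC
    D ↦ AD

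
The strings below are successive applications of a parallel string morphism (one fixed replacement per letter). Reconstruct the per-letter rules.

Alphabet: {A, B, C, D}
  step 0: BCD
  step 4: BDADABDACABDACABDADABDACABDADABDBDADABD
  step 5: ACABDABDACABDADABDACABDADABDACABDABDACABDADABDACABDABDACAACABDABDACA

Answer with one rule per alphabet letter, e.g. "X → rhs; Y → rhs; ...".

  step 4 ⇒ step 5: BDADABDACABDACABDADABDACABDADABDBDADABD ⇒ AC·A·BD·A·BD·AC·A·BD·ADA·BD·AC·A·BD·ADA·BD·AC·A·BD·A·BD·AC·A·BD·ADA·BD·AC·A·BD·A·BD·AC·A·AC·A·BD·A·BD·AC·A
    A ↦ BD
    B ↦ AC
    C ↦ ADA
    D ↦ A

A->BD, B->AC, C->ADA, D->A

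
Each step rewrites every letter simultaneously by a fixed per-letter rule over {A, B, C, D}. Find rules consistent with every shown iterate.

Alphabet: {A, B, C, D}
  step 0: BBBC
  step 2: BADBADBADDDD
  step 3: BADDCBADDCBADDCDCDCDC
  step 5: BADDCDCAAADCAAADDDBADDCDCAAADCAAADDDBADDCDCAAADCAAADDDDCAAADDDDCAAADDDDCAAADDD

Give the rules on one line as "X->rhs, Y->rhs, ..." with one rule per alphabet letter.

A->D, B->BA, C->AAA, D->DC

  step 2 ⇒ step 3: BADBADBADDDD ⇒ BA·D·DC·BA·D·DC·BA·D·DC·DC·DC·DC
    A ↦ D
    B ↦ BA
    D ↦ DC
    C ↦ AAA  (constrained at step 0)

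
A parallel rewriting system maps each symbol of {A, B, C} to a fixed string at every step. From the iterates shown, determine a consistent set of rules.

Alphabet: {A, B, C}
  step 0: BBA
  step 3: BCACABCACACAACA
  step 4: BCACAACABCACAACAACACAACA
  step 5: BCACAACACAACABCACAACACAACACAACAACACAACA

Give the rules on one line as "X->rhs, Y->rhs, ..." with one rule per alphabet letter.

  step 4 ⇒ step 5: BCACAACABCACAACAACACAACA ⇒ BC·A·CA·A·CA·CA·A·CA·BC·A·CA·A·CA·CA·A·CA·CA·A·CA·A·CA·CA·A·CA
    A ↦ CA
    B ↦ BC
    C ↦ A

A->CA, B->BC, C->A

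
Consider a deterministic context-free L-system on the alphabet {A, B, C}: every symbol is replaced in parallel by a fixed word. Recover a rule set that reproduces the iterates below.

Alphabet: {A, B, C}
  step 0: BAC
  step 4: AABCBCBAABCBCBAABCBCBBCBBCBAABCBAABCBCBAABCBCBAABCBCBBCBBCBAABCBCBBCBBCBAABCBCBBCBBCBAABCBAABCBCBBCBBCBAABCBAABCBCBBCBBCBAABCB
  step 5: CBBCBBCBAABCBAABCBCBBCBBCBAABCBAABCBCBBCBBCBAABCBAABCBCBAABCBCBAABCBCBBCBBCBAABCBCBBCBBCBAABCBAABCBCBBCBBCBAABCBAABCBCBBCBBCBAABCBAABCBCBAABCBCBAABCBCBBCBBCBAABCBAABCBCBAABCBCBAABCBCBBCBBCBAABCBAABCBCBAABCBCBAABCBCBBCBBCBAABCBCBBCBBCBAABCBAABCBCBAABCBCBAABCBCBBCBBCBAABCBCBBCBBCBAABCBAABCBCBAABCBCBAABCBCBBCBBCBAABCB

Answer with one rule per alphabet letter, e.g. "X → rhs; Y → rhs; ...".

A->CBB, B->CB, C->AAB

  step 4 ⇒ step 5: AABCBCBAABCBCBAABCBCBBCBBCBAABCBAABCBCBAABCBCBAABCBCBBCBBCBAABCBCBBCBBCBAABCBCBBCBBCBAABCBAABCBCBBCBBCBAABCBAABCBCBBCBBCBAABCB ⇒ CBB·CBB·CB·AAB·CB·AAB·CB·CBB·CBB·CB·AAB·CB·AAB·CB·CBB·CBB·CB·AAB·CB·AAB·CB·CB·AAB·CB·CB·AAB·CB·CBB·CBB·CB·AAB·CB·CBB·CBB·CB·AAB·CB·AAB·CB·CBB·CBB·CB·AAB·CB·AAB·CB·CBB·CBB·CB·AAB·CB·AAB·CB·CB·AAB·CB·CB·AAB·CB·CBB·CBB·CB·AAB·CB·AAB·CB·CB·AAB·CB·CB·AAB·CB·CBB·CBB·CB·AAB·CB·AAB·CB·CB·AAB·CB·CB·AAB·CB·CBB·CBB·CB·AAB·CB·CBB·CBB·CB·AAB·CB·AAB·CB·CB·AAB·CB·CB·AAB·CB·CBB·CBB·CB·AAB·CB·CBB·CBB·CB·AAB·CB·AAB·CB·CB·AAB·CB·CB·AAB·CB·CBB·CBB·CB·AAB·CB
    A ↦ CBB
    B ↦ CB
    C ↦ AAB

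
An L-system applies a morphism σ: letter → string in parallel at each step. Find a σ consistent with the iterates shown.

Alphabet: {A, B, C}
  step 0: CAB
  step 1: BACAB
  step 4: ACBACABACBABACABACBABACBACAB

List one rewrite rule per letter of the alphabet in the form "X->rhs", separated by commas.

  step 0 ⇒ step 1: CAB ⇒ B·AC·AB
    A ↦ AC
    B ↦ AB
    C ↦ B

A->AC, B->AB, C->B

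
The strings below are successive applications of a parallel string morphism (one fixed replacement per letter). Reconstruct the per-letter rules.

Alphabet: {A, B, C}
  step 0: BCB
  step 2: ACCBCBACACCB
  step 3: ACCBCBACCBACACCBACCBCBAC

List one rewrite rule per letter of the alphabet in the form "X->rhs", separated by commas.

A->AC, B->AC, C->CB

  step 2 ⇒ step 3: ACCBCBACACCB ⇒ AC·CB·CB·AC·CB·AC·AC·CB·AC·CB·CB·AC
    A ↦ AC
    B ↦ AC
    C ↦ CB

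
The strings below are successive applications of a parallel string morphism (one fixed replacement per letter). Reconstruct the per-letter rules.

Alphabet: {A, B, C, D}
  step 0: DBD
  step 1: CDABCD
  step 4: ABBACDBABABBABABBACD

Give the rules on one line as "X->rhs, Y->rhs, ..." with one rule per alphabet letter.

A->B, B->AB, C->A, D->CD

  step 0 ⇒ step 1: DBD ⇒ CD·AB·CD
    B ↦ AB
    D ↦ CD
    A ↦ B  (constrained at step 1)
    C ↦ A  (constrained at step 1)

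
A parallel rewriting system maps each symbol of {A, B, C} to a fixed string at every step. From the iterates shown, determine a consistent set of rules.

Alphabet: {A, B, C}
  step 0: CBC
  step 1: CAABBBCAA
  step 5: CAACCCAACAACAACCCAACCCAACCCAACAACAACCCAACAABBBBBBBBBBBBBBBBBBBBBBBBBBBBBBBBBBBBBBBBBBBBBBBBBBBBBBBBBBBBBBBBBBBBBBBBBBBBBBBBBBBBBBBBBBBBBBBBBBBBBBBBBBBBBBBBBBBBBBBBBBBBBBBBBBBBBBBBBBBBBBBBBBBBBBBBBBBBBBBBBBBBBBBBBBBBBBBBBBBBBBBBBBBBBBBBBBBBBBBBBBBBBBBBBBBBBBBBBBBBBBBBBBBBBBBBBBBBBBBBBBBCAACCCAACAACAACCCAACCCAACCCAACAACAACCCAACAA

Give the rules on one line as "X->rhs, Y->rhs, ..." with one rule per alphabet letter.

A->C, B->BBB, C->CAA

  step 0 ⇒ step 1: CBC ⇒ CAA·BBB·CAA
    B ↦ BBB
    C ↦ CAA
    A ↦ C  (constrained at step 1)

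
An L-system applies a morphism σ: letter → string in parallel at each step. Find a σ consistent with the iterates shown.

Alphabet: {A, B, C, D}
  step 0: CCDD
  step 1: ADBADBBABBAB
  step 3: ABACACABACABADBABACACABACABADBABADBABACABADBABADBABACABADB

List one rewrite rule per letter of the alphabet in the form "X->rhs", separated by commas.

A->AB, B->AC, C->ADB, D->BAB

  step 0 ⇒ step 1: CCDD ⇒ ADB·ADB·BAB·BAB
    C ↦ ADB
    D ↦ BAB
    A ↦ AB  (constrained at step 1)
    B ↦ AC  (constrained at step 1)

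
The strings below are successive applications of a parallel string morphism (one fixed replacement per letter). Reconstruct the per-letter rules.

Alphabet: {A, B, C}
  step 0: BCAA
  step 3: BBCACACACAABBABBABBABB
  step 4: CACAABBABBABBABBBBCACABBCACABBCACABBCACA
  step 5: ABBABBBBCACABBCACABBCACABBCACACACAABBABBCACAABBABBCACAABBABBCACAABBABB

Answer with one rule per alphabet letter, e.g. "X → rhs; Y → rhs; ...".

  step 4 ⇒ step 5: CACAABBABBABBABBBBCACABBCACABBCACABBCACA ⇒ A·BB·A·BB·BB·CA·CA·BB·CA·CA·BB·CA·CA·BB·CA·CA·CA·CA·A·BB·A·BB·CA·CA·A·BB·A·BB·CA·CA·A·BB·A·BB·CA·CA·A·BB·A·BB
    A ↦ BB
    B ↦ CA
    C ↦ A

A->BB, B->CA, C->A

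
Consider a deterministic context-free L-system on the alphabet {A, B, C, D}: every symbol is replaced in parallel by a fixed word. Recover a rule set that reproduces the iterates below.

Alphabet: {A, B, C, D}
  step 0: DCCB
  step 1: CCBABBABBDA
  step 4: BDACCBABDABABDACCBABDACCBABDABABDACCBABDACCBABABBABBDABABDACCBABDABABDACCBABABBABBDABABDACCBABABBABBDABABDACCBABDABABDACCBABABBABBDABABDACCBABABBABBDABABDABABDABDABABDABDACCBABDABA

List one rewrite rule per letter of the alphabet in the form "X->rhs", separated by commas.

  step 0 ⇒ step 1: DCCB ⇒ CC·BAB·BAB·BDA
    B ↦ BDA
    C ↦ BAB
    D ↦ CC
    A ↦ BA  (constrained at step 1)

A->BA, B->BDA, C->BAB, D->CC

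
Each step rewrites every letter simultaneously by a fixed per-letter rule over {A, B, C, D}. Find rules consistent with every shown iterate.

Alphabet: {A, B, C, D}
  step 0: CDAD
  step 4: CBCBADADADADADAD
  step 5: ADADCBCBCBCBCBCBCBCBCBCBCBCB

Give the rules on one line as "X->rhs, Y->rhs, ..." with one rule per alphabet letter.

  step 4 ⇒ step 5: CBCBADADADADADAD ⇒ A·D·A·D·CB·CB·CB·CB·CB·CB·CB·CB·CB·CB·CB·CB
    A ↦ CB
    B ↦ D
    C ↦ A
    D ↦ CB

A->CB, B->D, C->A, D->CB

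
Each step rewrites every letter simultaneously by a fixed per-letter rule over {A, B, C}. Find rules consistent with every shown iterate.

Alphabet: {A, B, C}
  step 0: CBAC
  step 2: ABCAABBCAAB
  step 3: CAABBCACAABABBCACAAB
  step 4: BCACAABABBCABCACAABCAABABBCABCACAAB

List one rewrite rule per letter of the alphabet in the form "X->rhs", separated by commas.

  step 3 ⇒ step 4: CAABBCACAABABBCACAAB ⇒ B·CA·CA·AB·AB·B·CA·B·CA·CA·AB·CA·AB·AB·B·CA·B·CA·CA·AB
    A ↦ CA
    B ↦ AB
    C ↦ B

A->CA, B->AB, C->B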